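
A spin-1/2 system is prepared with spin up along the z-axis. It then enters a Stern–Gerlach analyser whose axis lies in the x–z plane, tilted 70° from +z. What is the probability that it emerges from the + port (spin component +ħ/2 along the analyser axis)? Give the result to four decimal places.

For spin-½, the probability of finding spin-up along an axis at angle θ to the initial spin direction is cos²(θ/2); spin-down is sin²(θ/2).
θ = 70°, so P = cos²(35°) ≈ 0.6710.

0.6710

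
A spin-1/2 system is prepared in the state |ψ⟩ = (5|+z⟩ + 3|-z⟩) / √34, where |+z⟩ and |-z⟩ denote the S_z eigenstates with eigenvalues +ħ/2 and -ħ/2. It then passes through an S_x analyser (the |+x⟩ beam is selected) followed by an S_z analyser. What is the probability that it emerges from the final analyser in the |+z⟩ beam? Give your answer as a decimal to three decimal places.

First analyser (S_x): P(|+x⟩) = |⟨+x|ψ⟩|² = 64/68.
After stage 1 the state is |+x⟩; P(|+z⟩) = |⟨+z|+x⟩|² = 1/2.
Joint probability = 64/68 × 1/2 = 0.471.

0.471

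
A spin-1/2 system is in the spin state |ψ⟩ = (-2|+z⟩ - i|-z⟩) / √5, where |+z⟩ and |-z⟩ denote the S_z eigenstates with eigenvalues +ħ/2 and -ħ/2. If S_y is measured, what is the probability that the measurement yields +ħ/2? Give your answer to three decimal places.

0.900

|+y⟩ = (|+z⟩ + i|-z⟩)/√2, so ⟨+y|ψ⟩ = (-3) / (√2·√5).
P = |-3|² / 10 = 9/10.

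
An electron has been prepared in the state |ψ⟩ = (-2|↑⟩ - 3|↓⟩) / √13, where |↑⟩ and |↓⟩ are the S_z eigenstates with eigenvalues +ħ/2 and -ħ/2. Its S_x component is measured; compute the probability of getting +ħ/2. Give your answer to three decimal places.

|+x⟩ = (|↑⟩ + |↓⟩)/√2, so ⟨+x|ψ⟩ = (-5) / (√2·√13).
P = |-5|² / 26 = 25/26.

0.962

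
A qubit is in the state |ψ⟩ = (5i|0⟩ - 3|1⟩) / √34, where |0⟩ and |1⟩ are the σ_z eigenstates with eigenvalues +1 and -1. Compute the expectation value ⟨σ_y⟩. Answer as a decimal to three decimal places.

0.882

⟨σ_y⟩ = 2 Im(a* b)/(|a|²+|b|²) with a = 5i, b = -3.
a* b = 15i, so ⟨σ_y⟩ = 30/34.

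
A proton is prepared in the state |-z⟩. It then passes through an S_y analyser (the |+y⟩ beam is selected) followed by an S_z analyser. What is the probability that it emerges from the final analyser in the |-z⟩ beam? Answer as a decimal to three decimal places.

First analyser (S_y): from |-z⟩, P(|+y⟩) = 1/2.
After stage 1 the state is |+y⟩; P(|-z⟩) = |⟨-z|+y⟩|² = 1/2.
Joint probability = 1/2 × 1/2 = 0.250.

0.250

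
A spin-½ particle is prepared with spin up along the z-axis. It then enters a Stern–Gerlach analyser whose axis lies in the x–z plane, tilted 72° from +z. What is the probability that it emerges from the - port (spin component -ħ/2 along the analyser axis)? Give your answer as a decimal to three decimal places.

For spin-½, the probability of finding spin-up along an axis at angle θ to the initial spin direction is cos²(θ/2); spin-down is sin²(θ/2).
θ = 72°, so P = sin²(36°) ≈ 0.345.

0.345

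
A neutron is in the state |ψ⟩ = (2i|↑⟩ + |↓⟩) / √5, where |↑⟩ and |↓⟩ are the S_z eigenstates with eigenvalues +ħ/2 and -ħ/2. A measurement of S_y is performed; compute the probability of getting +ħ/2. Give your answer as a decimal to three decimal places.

|+y⟩ = (|↑⟩ + i|↓⟩)/√2, so ⟨+y|ψ⟩ = (i) / (√2·√5).
P = |i|² / 10 = 1/10.

0.100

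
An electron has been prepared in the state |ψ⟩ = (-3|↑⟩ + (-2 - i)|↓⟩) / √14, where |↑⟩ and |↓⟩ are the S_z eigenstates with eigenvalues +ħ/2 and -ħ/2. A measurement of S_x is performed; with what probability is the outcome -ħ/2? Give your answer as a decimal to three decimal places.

|-x⟩ = (|↑⟩ - |↓⟩)/√2, so ⟨-x|ψ⟩ = (-1 + i) / (√2·√14).
P = |-1 + i|² / 28 = 2/28.

0.071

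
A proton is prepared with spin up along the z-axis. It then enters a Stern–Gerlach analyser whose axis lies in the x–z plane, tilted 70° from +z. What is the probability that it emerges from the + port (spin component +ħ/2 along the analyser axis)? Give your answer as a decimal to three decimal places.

0.671

For spin-½, the probability of finding spin-up along an axis at angle θ to the initial spin direction is cos²(θ/2); spin-down is sin²(θ/2).
θ = 70°, so P = cos²(35°) ≈ 0.671.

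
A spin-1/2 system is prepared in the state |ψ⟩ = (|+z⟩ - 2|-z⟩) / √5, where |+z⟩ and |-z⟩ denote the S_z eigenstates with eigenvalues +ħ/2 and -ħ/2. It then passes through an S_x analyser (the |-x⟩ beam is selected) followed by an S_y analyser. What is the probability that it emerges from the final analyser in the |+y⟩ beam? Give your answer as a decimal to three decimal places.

First analyser (S_x): P(|-x⟩) = |⟨-x|ψ⟩|² = 9/10.
After stage 1 the state is |-x⟩; P(|+y⟩) = |⟨+y|-x⟩|² = 1/2.
Joint probability = 9/10 × 1/2 = 0.450.

0.450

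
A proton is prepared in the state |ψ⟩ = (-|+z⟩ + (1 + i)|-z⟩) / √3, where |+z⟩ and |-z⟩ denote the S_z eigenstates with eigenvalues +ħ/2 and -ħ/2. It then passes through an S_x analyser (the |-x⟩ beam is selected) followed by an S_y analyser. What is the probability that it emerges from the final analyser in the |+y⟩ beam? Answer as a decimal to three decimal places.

First analyser (S_x): P(|-x⟩) = |⟨-x|ψ⟩|² = 5/6.
After stage 1 the state is |-x⟩; P(|+y⟩) = |⟨+y|-x⟩|² = 1/2.
Joint probability = 5/6 × 1/2 = 0.417.

0.417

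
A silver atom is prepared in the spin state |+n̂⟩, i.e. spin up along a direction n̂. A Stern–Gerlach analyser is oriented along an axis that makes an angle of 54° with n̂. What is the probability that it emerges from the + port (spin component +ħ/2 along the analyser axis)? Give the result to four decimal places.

0.7939

For spin-½, the probability of finding spin-up along an axis at angle θ to the initial spin direction is cos²(θ/2); spin-down is sin²(θ/2).
θ = 54°, so P = cos²(27°) ≈ 0.7939.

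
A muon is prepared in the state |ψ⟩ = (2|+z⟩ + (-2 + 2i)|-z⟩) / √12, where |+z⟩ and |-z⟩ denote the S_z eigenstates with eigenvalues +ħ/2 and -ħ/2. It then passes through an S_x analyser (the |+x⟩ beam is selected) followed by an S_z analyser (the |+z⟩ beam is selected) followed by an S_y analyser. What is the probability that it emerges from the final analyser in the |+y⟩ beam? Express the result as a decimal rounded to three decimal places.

First analyser (S_x): P(|+x⟩) = |⟨+x|ψ⟩|² = 4/24.
After stage 1 the state is |+x⟩; P(|+z⟩) = |⟨+z|+x⟩|² = 1/2.
After stage 2 the state is |+z⟩; P(|+y⟩) = |⟨+y|+z⟩|² = 1/2.
Joint probability = 4/24 × 1/2 × 1/2 = 0.042.

0.042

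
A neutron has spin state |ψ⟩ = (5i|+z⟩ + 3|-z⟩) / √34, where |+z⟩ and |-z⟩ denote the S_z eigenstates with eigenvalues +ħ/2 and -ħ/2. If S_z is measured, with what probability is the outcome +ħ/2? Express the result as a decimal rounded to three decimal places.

0.735

The +ħ/2 outcome corresponds to |+z⟩. Its amplitude in |ψ⟩ is 5i/√34.
P = |5i|² / 34 = 25/34.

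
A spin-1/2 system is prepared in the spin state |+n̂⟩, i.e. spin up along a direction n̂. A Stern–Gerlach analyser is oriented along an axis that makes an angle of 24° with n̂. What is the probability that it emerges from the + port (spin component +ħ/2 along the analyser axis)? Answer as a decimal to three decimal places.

0.957

For spin-½, the probability of finding spin-up along an axis at angle θ to the initial spin direction is cos²(θ/2); spin-down is sin²(θ/2).
θ = 24°, so P = cos²(12°) ≈ 0.957.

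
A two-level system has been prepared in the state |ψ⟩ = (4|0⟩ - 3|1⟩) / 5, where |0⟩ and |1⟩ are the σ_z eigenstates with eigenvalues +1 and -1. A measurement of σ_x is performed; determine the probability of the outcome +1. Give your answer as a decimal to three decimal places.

0.020

|+x⟩ = (|0⟩ + |1⟩)/√2, so ⟨+x|ψ⟩ = (1) / (√2·5).
P = |1|² / 50 = 1/50.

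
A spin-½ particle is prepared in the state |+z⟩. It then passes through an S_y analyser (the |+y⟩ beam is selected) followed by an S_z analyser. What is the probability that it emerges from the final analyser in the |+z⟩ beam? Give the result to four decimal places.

0.2500

First analyser (S_y): from |+z⟩, P(|+y⟩) = 1/2.
After stage 1 the state is |+y⟩; P(|+z⟩) = |⟨+z|+y⟩|² = 1/2.
Joint probability = 1/2 × 1/2 = 0.2500.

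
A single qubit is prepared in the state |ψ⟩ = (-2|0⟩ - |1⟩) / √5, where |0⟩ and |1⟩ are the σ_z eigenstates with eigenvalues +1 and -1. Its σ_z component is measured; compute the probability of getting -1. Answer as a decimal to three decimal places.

The -1 outcome corresponds to |1⟩. Its amplitude in |ψ⟩ is -1/√5.
P = |-1|² / 5 = 1/5.

0.200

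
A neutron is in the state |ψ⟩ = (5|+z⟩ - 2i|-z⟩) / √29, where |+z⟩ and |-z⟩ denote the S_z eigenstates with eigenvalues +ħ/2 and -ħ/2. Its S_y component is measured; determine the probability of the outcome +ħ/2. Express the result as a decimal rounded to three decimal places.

0.155

|+y⟩ = (|+z⟩ + i|-z⟩)/√2, so ⟨+y|ψ⟩ = (3) / (√2·√29).
P = |3|² / 58 = 9/58.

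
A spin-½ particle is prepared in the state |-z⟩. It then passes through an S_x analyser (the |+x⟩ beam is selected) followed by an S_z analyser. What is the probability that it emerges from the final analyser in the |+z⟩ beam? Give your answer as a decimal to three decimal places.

First analyser (S_x): from |-z⟩, P(|+x⟩) = 1/2.
After stage 1 the state is |+x⟩; P(|+z⟩) = |⟨+z|+x⟩|² = 1/2.
Joint probability = 1/2 × 1/2 = 0.250.

0.250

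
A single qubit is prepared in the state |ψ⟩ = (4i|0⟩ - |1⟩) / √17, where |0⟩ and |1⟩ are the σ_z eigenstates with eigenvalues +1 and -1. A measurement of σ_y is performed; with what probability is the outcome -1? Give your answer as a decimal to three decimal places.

|-y⟩ = (|0⟩ - i|1⟩)/√2, so ⟨-y|ψ⟩ = (3i) / (√2·√17).
P = |3i|² / 34 = 9/34.

0.265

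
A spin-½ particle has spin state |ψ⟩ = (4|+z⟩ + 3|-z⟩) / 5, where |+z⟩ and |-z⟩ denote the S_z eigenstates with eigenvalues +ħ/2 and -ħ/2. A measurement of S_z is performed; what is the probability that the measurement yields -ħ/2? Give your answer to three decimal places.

0.360

The -ħ/2 outcome corresponds to |-z⟩. Its amplitude in |ψ⟩ is 3/5.
P = |3|² / 25 = 9/25.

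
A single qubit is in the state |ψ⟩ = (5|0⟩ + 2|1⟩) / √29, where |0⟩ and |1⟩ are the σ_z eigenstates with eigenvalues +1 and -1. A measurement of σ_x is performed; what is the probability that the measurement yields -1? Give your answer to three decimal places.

|-x⟩ = (|0⟩ - |1⟩)/√2, so ⟨-x|ψ⟩ = (3) / (√2·√29).
P = |3|² / 58 = 9/58.

0.155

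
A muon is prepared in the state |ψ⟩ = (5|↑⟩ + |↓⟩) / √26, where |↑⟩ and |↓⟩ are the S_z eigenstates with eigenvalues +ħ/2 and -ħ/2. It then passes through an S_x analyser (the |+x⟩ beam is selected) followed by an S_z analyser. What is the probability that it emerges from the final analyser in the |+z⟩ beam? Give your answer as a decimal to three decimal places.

0.346

First analyser (S_x): P(|+x⟩) = |⟨+x|ψ⟩|² = 36/52.
After stage 1 the state is |+x⟩; P(|+z⟩) = |⟨+z|+x⟩|² = 1/2.
Joint probability = 36/52 × 1/2 = 0.346.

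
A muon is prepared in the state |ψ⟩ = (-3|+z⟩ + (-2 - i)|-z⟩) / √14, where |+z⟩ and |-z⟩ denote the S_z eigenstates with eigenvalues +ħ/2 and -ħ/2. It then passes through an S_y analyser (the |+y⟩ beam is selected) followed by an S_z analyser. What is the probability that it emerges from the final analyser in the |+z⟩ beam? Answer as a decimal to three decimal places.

0.357

First analyser (S_y): P(|+y⟩) = |⟨+y|ψ⟩|² = 20/28.
After stage 1 the state is |+y⟩; P(|+z⟩) = |⟨+z|+y⟩|² = 1/2.
Joint probability = 20/28 × 1/2 = 0.357.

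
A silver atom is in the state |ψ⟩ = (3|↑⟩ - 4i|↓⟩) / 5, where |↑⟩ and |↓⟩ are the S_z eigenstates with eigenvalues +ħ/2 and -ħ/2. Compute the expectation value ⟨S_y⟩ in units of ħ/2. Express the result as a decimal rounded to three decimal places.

-0.960

⟨σ_y⟩ = 2 Im(a* b)/(|a|²+|b|²) with a = 3, b = -4i.
a* b = -12i, so ⟨σ_y⟩ = -24/25.
⟨S_y⟩ = (ħ/2)·⟨σ_y⟩.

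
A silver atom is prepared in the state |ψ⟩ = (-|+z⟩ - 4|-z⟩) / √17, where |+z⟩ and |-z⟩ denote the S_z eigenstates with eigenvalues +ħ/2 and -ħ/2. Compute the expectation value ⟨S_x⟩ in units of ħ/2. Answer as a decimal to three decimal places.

0.471

⟨σ_x⟩ = 2 Re(a* b)/(|a|²+|b|²) with a = -1, b = -4.
a* b = 4, so ⟨σ_x⟩ = 8/17.
⟨S_x⟩ = (ħ/2)·⟨σ_x⟩.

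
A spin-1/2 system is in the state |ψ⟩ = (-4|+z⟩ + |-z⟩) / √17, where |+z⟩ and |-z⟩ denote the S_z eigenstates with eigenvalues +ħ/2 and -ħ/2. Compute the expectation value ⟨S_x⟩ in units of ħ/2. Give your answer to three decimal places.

-0.471

⟨σ_x⟩ = 2 Re(a* b)/(|a|²+|b|²) with a = -4, b = 1.
a* b = -4, so ⟨σ_x⟩ = -8/17.
⟨S_x⟩ = (ħ/2)·⟨σ_x⟩.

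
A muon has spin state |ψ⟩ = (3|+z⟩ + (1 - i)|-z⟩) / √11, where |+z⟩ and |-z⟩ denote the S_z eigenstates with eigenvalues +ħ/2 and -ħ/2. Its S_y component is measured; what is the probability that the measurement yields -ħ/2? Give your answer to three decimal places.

0.773

|-y⟩ = (|+z⟩ - i|-z⟩)/√2, so ⟨-y|ψ⟩ = (4 + i) / (√2·√11).
P = |4 + i|² / 22 = 17/22.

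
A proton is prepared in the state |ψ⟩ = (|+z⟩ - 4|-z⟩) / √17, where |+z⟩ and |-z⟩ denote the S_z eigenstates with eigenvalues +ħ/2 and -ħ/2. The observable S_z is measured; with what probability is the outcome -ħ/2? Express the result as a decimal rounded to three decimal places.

0.941

The -ħ/2 outcome corresponds to |-z⟩. Its amplitude in |ψ⟩ is -4/√17.
P = |-4|² / 17 = 16/17.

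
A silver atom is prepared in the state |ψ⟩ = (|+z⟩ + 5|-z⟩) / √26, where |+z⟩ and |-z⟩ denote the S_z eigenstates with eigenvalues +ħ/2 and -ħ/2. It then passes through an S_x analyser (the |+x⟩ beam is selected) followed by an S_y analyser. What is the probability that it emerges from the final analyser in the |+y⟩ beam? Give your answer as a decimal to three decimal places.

First analyser (S_x): P(|+x⟩) = |⟨+x|ψ⟩|² = 36/52.
After stage 1 the state is |+x⟩; P(|+y⟩) = |⟨+y|+x⟩|² = 1/2.
Joint probability = 36/52 × 1/2 = 0.346.

0.346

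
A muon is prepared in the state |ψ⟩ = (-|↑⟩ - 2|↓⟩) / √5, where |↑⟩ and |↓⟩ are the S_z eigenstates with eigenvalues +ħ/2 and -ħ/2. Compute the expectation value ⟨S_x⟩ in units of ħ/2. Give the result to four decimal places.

0.8000

⟨σ_x⟩ = 2 Re(a* b)/(|a|²+|b|²) with a = -1, b = -2.
a* b = 2, so ⟨σ_x⟩ = 4/5.
⟨S_x⟩ = (ħ/2)·⟨σ_x⟩.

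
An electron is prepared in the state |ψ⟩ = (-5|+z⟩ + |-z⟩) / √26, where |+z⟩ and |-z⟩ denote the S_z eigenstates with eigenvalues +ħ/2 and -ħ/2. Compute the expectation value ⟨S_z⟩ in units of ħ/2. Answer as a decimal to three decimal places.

0.923

⟨σ_z⟩ = |a|² - |b|² divided by |a|²+|b|², with a, b the |+z⟩, |-z⟩ amplitudes.
= (25 - 1)/26 = 24/26.
⟨S_z⟩ = (ħ/2)·⟨σ_z⟩.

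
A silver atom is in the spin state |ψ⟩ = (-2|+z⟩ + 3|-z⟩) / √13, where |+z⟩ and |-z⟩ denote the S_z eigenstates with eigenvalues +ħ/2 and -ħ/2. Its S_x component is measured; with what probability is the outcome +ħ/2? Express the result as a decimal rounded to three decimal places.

0.038

|+x⟩ = (|+z⟩ + |-z⟩)/√2, so ⟨+x|ψ⟩ = (1) / (√2·√13).
P = |1|² / 26 = 1/26.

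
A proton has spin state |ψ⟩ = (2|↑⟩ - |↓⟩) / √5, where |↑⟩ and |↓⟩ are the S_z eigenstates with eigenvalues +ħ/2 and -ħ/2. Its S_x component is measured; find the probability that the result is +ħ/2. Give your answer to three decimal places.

0.100

|+x⟩ = (|↑⟩ + |↓⟩)/√2, so ⟨+x|ψ⟩ = (1) / (√2·√5).
P = |1|² / 10 = 1/10.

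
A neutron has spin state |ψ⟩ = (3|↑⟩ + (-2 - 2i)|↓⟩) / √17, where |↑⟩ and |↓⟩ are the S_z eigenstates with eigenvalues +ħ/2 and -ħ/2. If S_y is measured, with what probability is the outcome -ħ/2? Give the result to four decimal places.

|-y⟩ = (|↑⟩ - i|↓⟩)/√2, so ⟨-y|ψ⟩ = (5 - 2i) / (√2·√17).
P = |5 - 2i|² / 34 = 29/34.

0.8529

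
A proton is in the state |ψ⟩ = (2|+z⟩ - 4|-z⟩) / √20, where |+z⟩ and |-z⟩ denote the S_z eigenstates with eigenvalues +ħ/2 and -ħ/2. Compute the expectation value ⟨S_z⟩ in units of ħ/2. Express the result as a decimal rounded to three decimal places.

-0.600

⟨σ_z⟩ = |a|² - |b|² divided by |a|²+|b|², with a, b the |+z⟩, |-z⟩ amplitudes.
= (4 - 16)/20 = -12/20.
⟨S_z⟩ = (ħ/2)·⟨σ_z⟩.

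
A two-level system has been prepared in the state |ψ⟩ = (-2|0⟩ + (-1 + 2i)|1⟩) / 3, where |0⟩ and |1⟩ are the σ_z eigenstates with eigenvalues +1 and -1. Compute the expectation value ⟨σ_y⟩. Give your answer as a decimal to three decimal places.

⟨σ_y⟩ = 2 Im(a* b)/(|a|²+|b|²) with a = -2, b = (-1 + 2i).
a* b = (2 - 4i), so ⟨σ_y⟩ = -8/9.

-0.889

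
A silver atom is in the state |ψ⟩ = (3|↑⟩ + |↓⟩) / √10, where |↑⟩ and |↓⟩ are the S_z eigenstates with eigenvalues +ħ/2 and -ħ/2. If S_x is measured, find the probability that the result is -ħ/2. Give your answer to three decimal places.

|-x⟩ = (|↑⟩ - |↓⟩)/√2, so ⟨-x|ψ⟩ = (2) / (√2·√10).
P = |2|² / 20 = 4/20.

0.200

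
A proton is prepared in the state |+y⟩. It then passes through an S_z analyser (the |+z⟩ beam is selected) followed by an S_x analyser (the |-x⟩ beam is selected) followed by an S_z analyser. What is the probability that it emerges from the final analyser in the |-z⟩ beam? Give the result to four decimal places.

First analyser (S_z): from |+y⟩, P(|+z⟩) = 1/2.
After stage 1 the state is |+z⟩; P(|-x⟩) = |⟨-x|+z⟩|² = 1/2.
After stage 2 the state is |-x⟩; P(|-z⟩) = |⟨-z|-x⟩|² = 1/2.
Joint probability = 1/2 × 1/2 × 1/2 = 0.1250.

0.1250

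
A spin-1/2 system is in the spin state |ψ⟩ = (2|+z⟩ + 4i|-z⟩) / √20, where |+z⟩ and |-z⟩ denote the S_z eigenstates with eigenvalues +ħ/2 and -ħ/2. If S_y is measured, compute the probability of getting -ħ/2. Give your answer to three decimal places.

|-y⟩ = (|+z⟩ - i|-z⟩)/√2, so ⟨-y|ψ⟩ = (-2) / (√2·√20).
P = |-2|² / 40 = 4/40.

0.100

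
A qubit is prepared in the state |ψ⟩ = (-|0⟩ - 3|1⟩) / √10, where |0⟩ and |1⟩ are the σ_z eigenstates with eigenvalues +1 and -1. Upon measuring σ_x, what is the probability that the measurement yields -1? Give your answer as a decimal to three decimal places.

|-x⟩ = (|0⟩ - |1⟩)/√2, so ⟨-x|ψ⟩ = (2) / (√2·√10).
P = |2|² / 20 = 4/20.

0.200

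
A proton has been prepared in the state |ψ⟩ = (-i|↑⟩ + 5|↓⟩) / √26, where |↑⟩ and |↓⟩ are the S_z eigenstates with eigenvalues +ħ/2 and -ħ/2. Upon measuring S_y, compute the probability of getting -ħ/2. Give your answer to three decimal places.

|-y⟩ = (|↑⟩ - i|↓⟩)/√2, so ⟨-y|ψ⟩ = (4i) / (√2·√26).
P = |4i|² / 52 = 16/52.

0.308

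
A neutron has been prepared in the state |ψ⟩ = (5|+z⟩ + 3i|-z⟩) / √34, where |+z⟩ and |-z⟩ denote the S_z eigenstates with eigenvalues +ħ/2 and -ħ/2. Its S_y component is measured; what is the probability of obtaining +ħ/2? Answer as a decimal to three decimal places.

0.941

|+y⟩ = (|+z⟩ + i|-z⟩)/√2, so ⟨+y|ψ⟩ = (8) / (√2·√34).
P = |8|² / 68 = 64/68.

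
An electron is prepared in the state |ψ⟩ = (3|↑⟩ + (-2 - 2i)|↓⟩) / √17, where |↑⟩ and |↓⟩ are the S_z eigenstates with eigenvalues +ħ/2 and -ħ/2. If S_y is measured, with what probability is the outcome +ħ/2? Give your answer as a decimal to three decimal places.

0.147

|+y⟩ = (|↑⟩ + i|↓⟩)/√2, so ⟨+y|ψ⟩ = (1 + 2i) / (√2·√17).
P = |1 + 2i|² / 34 = 5/34.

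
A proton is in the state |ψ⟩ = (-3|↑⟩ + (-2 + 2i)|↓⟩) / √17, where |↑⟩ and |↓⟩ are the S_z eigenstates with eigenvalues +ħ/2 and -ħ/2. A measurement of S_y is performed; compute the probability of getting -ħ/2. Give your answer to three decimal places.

0.853

|-y⟩ = (|↑⟩ - i|↓⟩)/√2, so ⟨-y|ψ⟩ = (-5 - 2i) / (√2·√17).
P = |-5 - 2i|² / 34 = 29/34.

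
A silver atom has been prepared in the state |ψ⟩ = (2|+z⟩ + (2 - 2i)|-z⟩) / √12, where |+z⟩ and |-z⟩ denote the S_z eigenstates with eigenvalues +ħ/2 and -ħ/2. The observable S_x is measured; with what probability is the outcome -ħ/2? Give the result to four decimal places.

|-x⟩ = (|+z⟩ - |-z⟩)/√2, so ⟨-x|ψ⟩ = (2i) / (√2·√12).
P = |2i|² / 24 = 4/24.

0.1667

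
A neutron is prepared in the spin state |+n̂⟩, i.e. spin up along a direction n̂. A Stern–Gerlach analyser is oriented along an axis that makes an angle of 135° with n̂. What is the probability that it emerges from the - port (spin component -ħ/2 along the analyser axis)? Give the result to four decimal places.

For spin-½, the probability of finding spin-up along an axis at angle θ to the initial spin direction is cos²(θ/2); spin-down is sin²(θ/2).
θ = 135°, so P = sin²(67.5°) ≈ 0.8536.

0.8536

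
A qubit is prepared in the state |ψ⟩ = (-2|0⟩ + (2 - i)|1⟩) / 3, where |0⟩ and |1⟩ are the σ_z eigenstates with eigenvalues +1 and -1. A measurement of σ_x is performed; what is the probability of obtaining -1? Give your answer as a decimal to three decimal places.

|-x⟩ = (|0⟩ - |1⟩)/√2, so ⟨-x|ψ⟩ = (-4 + i) / (√2·3).
P = |-4 + i|² / 18 = 17/18.

0.944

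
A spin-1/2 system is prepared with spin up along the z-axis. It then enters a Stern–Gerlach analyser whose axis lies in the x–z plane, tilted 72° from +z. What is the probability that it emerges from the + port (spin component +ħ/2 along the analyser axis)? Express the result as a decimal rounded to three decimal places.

For spin-½, the probability of finding spin-up along an axis at angle θ to the initial spin direction is cos²(θ/2); spin-down is sin²(θ/2).
θ = 72°, so P = cos²(36°) ≈ 0.655.

0.655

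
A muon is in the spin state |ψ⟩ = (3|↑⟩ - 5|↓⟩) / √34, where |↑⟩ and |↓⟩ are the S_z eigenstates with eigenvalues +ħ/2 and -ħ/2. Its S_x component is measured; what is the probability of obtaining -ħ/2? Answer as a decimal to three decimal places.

0.941

|-x⟩ = (|↑⟩ - |↓⟩)/√2, so ⟨-x|ψ⟩ = (8) / (√2·√34).
P = |8|² / 68 = 64/68.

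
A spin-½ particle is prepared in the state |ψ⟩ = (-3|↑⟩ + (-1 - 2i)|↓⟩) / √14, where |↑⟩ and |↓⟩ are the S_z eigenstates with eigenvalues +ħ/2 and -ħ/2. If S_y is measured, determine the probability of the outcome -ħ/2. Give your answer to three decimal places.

0.071

|-y⟩ = (|↑⟩ - i|↓⟩)/√2, so ⟨-y|ψ⟩ = (-1 - i) / (√2·√14).
P = |-1 - i|² / 28 = 2/28.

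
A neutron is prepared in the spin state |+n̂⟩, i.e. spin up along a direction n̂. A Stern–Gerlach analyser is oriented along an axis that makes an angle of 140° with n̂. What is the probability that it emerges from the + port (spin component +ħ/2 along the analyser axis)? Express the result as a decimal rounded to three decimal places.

For spin-½, the probability of finding spin-up along an axis at angle θ to the initial spin direction is cos²(θ/2); spin-down is sin²(θ/2).
θ = 140°, so P = cos²(70°) ≈ 0.117.

0.117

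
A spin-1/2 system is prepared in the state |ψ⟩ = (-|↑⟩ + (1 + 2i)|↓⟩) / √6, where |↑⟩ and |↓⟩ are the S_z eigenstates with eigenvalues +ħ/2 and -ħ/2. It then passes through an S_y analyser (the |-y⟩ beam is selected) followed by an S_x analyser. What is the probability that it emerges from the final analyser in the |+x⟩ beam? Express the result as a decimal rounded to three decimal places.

First analyser (S_y): P(|-y⟩) = |⟨-y|ψ⟩|² = 10/12.
After stage 1 the state is |-y⟩; P(|+x⟩) = |⟨+x|-y⟩|² = 1/2.
Joint probability = 10/12 × 1/2 = 0.417.

0.417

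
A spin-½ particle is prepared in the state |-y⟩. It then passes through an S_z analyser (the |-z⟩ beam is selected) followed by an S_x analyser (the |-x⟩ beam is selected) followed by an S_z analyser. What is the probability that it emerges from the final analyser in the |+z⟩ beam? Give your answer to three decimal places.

0.125

First analyser (S_z): from |-y⟩, P(|-z⟩) = 1/2.
After stage 1 the state is |-z⟩; P(|-x⟩) = |⟨-x|-z⟩|² = 1/2.
After stage 2 the state is |-x⟩; P(|+z⟩) = |⟨+z|-x⟩|² = 1/2.
Joint probability = 1/2 × 1/2 × 1/2 = 0.125.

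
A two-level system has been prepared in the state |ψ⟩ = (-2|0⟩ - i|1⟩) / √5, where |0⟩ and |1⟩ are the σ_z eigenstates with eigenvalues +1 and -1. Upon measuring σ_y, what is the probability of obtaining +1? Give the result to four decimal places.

0.9000

|+y⟩ = (|0⟩ + i|1⟩)/√2, so ⟨+y|ψ⟩ = (-3) / (√2·√5).
P = |-3|² / 10 = 9/10.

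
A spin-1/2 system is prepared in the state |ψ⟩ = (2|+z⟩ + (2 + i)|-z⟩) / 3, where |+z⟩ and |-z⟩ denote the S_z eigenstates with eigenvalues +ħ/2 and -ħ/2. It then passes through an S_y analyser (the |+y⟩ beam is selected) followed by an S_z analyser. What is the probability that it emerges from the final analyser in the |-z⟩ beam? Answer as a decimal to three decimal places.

0.361

First analyser (S_y): P(|+y⟩) = |⟨+y|ψ⟩|² = 13/18.
After stage 1 the state is |+y⟩; P(|-z⟩) = |⟨-z|+y⟩|² = 1/2.
Joint probability = 13/18 × 1/2 = 0.361.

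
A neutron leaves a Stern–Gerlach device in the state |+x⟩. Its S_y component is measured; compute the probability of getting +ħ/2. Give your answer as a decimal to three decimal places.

0.500

In the S_z basis, |+x⟩ = (|+z⟩ + |-z⟩)/√2 and |+y⟩ = (|+z⟩ + i|-z⟩)/√2.
|⟨+y|+x⟩|² = 1/2.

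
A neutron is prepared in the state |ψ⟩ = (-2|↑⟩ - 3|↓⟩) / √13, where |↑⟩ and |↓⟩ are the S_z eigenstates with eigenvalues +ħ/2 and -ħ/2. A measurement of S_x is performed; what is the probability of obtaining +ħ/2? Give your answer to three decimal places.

0.962

|+x⟩ = (|↑⟩ + |↓⟩)/√2, so ⟨+x|ψ⟩ = (-5) / (√2·√13).
P = |-5|² / 26 = 25/26.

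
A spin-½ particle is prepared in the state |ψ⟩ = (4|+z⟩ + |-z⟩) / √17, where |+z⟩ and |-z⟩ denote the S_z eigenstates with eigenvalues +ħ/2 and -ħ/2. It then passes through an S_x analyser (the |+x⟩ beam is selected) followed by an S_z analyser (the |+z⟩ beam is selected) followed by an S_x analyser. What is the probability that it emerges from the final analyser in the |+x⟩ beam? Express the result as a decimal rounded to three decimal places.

First analyser (S_x): P(|+x⟩) = |⟨+x|ψ⟩|² = 25/34.
After stage 1 the state is |+x⟩; P(|+z⟩) = |⟨+z|+x⟩|² = 1/2.
After stage 2 the state is |+z⟩; P(|+x⟩) = |⟨+x|+z⟩|² = 1/2.
Joint probability = 25/34 × 1/2 × 1/2 = 0.184.

0.184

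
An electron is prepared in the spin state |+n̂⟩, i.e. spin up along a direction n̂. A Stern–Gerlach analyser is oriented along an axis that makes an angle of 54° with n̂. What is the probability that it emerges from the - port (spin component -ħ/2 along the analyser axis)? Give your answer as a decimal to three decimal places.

0.206

For spin-½, the probability of finding spin-up along an axis at angle θ to the initial spin direction is cos²(θ/2); spin-down is sin²(θ/2).
θ = 54°, so P = sin²(27°) ≈ 0.206.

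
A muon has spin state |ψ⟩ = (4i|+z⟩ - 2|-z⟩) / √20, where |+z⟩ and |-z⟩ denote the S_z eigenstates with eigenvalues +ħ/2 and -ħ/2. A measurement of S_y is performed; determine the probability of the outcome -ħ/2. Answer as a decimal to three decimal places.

|-y⟩ = (|+z⟩ - i|-z⟩)/√2, so ⟨-y|ψ⟩ = (2i) / (√2·√20).
P = |2i|² / 40 = 4/40.

0.100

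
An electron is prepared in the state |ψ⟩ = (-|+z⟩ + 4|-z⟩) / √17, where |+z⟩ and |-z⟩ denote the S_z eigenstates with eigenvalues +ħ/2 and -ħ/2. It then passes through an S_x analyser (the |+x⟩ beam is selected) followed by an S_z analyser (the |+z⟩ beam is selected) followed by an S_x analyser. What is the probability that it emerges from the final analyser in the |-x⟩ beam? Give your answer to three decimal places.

First analyser (S_x): P(|+x⟩) = |⟨+x|ψ⟩|² = 9/34.
After stage 1 the state is |+x⟩; P(|+z⟩) = |⟨+z|+x⟩|² = 1/2.
After stage 2 the state is |+z⟩; P(|-x⟩) = |⟨-x|+z⟩|² = 1/2.
Joint probability = 9/34 × 1/2 × 1/2 = 0.066.

0.066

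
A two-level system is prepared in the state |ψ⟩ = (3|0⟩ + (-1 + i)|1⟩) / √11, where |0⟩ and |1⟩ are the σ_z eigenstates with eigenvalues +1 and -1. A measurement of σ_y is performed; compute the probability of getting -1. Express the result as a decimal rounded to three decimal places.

0.227

|-y⟩ = (|0⟩ - i|1⟩)/√2, so ⟨-y|ψ⟩ = (2 - i) / (√2·√11).
P = |2 - i|² / 22 = 5/22.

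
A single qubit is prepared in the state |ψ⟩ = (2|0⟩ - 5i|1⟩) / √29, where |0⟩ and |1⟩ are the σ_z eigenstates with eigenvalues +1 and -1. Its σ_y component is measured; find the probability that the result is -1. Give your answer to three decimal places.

0.845

|-y⟩ = (|0⟩ - i|1⟩)/√2, so ⟨-y|ψ⟩ = (7) / (√2·√29).
P = |7|² / 58 = 49/58.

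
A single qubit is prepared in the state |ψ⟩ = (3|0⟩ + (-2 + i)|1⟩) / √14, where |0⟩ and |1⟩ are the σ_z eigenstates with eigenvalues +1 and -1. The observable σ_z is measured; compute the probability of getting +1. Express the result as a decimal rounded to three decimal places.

The +1 outcome corresponds to |0⟩. Its amplitude in |ψ⟩ is 3/√14.
P = |3|² / 14 = 9/14.

0.643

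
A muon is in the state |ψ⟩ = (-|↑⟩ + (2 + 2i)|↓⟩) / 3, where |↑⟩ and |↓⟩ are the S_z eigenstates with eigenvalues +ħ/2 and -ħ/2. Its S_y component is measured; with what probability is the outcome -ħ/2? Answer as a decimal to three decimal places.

0.722

|-y⟩ = (|↑⟩ - i|↓⟩)/√2, so ⟨-y|ψ⟩ = (-3 + 2i) / (√2·3).
P = |-3 + 2i|² / 18 = 13/18.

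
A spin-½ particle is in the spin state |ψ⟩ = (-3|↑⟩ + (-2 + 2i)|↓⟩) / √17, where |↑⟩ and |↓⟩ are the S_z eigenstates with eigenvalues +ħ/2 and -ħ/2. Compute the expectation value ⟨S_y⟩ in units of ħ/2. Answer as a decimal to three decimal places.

⟨σ_y⟩ = 2 Im(a* b)/(|a|²+|b|²) with a = -3, b = (-2 + 2i).
a* b = (6 - 6i), so ⟨σ_y⟩ = -12/17.
⟨S_y⟩ = (ħ/2)·⟨σ_y⟩.

-0.706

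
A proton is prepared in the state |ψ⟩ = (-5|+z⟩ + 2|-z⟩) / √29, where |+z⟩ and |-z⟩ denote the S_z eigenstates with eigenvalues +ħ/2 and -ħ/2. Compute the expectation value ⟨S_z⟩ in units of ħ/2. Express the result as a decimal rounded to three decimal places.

0.724

⟨σ_z⟩ = |a|² - |b|² divided by |a|²+|b|², with a, b the |+z⟩, |-z⟩ amplitudes.
= (25 - 4)/29 = 21/29.
⟨S_z⟩ = (ħ/2)·⟨σ_z⟩.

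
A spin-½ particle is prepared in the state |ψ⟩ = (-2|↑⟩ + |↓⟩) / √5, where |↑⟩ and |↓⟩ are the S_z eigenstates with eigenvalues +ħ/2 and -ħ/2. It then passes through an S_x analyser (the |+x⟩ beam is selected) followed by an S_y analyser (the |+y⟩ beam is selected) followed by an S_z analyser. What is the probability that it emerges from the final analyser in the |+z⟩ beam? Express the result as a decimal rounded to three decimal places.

0.025

First analyser (S_x): P(|+x⟩) = |⟨+x|ψ⟩|² = 1/10.
After stage 1 the state is |+x⟩; P(|+y⟩) = |⟨+y|+x⟩|² = 1/2.
After stage 2 the state is |+y⟩; P(|+z⟩) = |⟨+z|+y⟩|² = 1/2.
Joint probability = 1/10 × 1/2 × 1/2 = 0.025.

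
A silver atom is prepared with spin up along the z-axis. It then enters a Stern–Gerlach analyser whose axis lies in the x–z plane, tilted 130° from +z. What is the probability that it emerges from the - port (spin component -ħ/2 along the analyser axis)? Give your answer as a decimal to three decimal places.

0.821

For spin-½, the probability of finding spin-up along an axis at angle θ to the initial spin direction is cos²(θ/2); spin-down is sin²(θ/2).
θ = 130°, so P = sin²(65°) ≈ 0.821.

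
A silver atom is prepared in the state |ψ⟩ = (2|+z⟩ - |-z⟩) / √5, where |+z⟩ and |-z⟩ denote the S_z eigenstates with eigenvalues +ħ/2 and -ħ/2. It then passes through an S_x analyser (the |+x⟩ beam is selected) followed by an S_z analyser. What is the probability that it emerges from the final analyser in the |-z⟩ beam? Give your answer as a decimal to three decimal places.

0.050

First analyser (S_x): P(|+x⟩) = |⟨+x|ψ⟩|² = 1/10.
After stage 1 the state is |+x⟩; P(|-z⟩) = |⟨-z|+x⟩|² = 1/2.
Joint probability = 1/10 × 1/2 = 0.050.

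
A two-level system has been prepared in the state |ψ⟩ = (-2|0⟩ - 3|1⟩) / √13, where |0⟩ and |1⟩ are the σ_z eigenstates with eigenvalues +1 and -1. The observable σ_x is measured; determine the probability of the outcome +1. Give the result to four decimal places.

|+x⟩ = (|0⟩ + |1⟩)/√2, so ⟨+x|ψ⟩ = (-5) / (√2·√13).
P = |-5|² / 26 = 25/26.

0.9615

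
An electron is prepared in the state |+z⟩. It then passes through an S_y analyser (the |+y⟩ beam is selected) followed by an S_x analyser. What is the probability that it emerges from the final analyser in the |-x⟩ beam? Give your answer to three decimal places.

0.250

First analyser (S_y): from |+z⟩, P(|+y⟩) = 1/2.
After stage 1 the state is |+y⟩; P(|-x⟩) = |⟨-x|+y⟩|² = 1/2.
Joint probability = 1/2 × 1/2 = 0.250.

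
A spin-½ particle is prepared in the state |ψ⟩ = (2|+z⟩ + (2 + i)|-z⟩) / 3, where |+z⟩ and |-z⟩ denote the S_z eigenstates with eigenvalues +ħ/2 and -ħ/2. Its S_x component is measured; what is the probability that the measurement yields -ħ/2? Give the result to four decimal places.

|-x⟩ = (|+z⟩ - |-z⟩)/√2, so ⟨-x|ψ⟩ = (-i) / (√2·3).
P = |-i|² / 18 = 1/18.

0.0556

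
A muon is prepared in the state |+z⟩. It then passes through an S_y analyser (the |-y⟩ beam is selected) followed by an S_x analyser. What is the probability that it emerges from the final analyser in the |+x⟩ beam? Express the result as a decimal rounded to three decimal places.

First analyser (S_y): from |+z⟩, P(|-y⟩) = 1/2.
After stage 1 the state is |-y⟩; P(|+x⟩) = |⟨+x|-y⟩|² = 1/2.
Joint probability = 1/2 × 1/2 = 0.250.

0.250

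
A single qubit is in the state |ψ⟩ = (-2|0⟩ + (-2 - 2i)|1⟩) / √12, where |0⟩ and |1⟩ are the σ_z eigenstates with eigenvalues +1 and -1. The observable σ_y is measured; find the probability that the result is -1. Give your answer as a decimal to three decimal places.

0.167

|-y⟩ = (|0⟩ - i|1⟩)/√2, so ⟨-y|ψ⟩ = (-2i) / (√2·√12).
P = |-2i|² / 24 = 4/24.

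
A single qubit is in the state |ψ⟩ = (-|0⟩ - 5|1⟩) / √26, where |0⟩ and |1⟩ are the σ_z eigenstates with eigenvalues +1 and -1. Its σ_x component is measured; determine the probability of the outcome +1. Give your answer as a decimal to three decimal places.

|+x⟩ = (|0⟩ + |1⟩)/√2, so ⟨+x|ψ⟩ = (-6) / (√2·√26).
P = |-6|² / 52 = 36/52.

0.692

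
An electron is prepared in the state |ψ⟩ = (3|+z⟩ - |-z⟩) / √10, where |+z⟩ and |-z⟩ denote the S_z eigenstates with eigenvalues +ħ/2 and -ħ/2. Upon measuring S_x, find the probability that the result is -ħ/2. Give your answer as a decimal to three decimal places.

|-x⟩ = (|+z⟩ - |-z⟩)/√2, so ⟨-x|ψ⟩ = (4) / (√2·√10).
P = |4|² / 20 = 16/20.

0.800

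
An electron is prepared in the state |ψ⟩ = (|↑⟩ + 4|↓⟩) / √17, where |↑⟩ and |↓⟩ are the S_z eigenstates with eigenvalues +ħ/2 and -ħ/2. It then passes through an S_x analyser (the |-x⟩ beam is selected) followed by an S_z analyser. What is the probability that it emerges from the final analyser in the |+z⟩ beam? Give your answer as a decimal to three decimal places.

0.132

First analyser (S_x): P(|-x⟩) = |⟨-x|ψ⟩|² = 9/34.
After stage 1 the state is |-x⟩; P(|+z⟩) = |⟨+z|-x⟩|² = 1/2.
Joint probability = 9/34 × 1/2 = 0.132.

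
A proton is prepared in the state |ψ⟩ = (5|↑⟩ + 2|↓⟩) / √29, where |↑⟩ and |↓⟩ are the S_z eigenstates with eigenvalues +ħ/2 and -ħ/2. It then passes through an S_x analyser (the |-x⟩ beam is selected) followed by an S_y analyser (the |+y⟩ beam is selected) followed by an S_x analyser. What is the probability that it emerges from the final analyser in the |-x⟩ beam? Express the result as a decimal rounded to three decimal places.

0.039

First analyser (S_x): P(|-x⟩) = |⟨-x|ψ⟩|² = 9/58.
After stage 1 the state is |-x⟩; P(|+y⟩) = |⟨+y|-x⟩|² = 1/2.
After stage 2 the state is |+y⟩; P(|-x⟩) = |⟨-x|+y⟩|² = 1/2.
Joint probability = 9/58 × 1/2 × 1/2 = 0.039.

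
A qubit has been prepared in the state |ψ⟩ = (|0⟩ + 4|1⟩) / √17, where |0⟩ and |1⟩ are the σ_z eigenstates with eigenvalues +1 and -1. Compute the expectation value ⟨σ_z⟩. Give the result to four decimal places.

-0.8824

⟨σ_z⟩ = |a|² - |b|² divided by |a|²+|b|², with a, b the |0⟩, |1⟩ amplitudes.
= (1 - 16)/17 = -15/17.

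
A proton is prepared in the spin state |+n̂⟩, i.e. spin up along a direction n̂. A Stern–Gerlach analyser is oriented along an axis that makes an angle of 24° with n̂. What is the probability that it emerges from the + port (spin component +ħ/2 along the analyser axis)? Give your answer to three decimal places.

For spin-½, the probability of finding spin-up along an axis at angle θ to the initial spin direction is cos²(θ/2); spin-down is sin²(θ/2).
θ = 24°, so P = cos²(12°) ≈ 0.957.

0.957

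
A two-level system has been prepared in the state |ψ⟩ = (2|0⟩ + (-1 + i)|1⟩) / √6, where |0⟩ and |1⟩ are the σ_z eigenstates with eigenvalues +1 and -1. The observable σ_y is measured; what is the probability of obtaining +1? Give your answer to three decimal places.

|+y⟩ = (|0⟩ + i|1⟩)/√2, so ⟨+y|ψ⟩ = (3 + i) / (√2·√6).
P = |3 + i|² / 12 = 10/12.

0.833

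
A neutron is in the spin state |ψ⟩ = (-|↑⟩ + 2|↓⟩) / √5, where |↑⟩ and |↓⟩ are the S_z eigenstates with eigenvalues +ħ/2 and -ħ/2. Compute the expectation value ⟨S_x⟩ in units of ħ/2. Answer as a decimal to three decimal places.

⟨σ_x⟩ = 2 Re(a* b)/(|a|²+|b|²) with a = -1, b = 2.
a* b = -2, so ⟨σ_x⟩ = -4/5.
⟨S_x⟩ = (ħ/2)·⟨σ_x⟩.

-0.800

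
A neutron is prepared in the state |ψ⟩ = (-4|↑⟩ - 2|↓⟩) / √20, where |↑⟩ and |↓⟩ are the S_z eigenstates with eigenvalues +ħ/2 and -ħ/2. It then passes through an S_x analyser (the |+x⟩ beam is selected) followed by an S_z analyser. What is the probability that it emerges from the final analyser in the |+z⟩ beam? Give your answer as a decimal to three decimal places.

First analyser (S_x): P(|+x⟩) = |⟨+x|ψ⟩|² = 36/40.
After stage 1 the state is |+x⟩; P(|+z⟩) = |⟨+z|+x⟩|² = 1/2.
Joint probability = 36/40 × 1/2 = 0.450.

0.450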